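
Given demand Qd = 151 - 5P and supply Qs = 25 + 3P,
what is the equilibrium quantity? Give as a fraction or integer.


First find equilibrium price:
151 - 5P = 25 + 3P
P* = 126/8 = 63/4
Then substitute into demand:
Q* = 151 - 5 * 63/4 = 289/4

289/4


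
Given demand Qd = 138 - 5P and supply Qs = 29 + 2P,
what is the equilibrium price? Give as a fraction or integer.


At equilibrium, Qd = Qs.
138 - 5P = 29 + 2P
138 - 29 = 5P + 2P
109 = 7P
P* = 109/7 = 109/7

109/7


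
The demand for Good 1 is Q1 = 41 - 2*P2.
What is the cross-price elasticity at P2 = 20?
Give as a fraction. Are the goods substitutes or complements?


dQ1/dP2 = -2
At P2 = 20: Q1 = 41 - 2*20 = 1
Exy = (dQ1/dP2)(P2/Q1) = -2 * 20 / 1 = -40
Since Exy < 0, the goods are complements.

-40 (complements)


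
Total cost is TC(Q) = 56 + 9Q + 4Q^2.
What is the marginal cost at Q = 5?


MC = dTC/dQ = 9 + 2*4*Q
At Q = 5:
MC = 9 + 8*5
MC = 9 + 40 = 49

49


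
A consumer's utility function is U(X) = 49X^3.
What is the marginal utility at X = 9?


MU = dU/dX = 49*3*X^(3-1)
MU = 147*X^2
At X = 9:
MU = 147 * 9^2
MU = 147 * 81 = 11907

11907


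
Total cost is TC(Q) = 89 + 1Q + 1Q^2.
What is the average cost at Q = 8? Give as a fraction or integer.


TC(8) = 89 + 1*8 + 1*8^2
TC(8) = 89 + 8 + 64 = 161
AC = TC/Q = 161/8 = 161/8

161/8


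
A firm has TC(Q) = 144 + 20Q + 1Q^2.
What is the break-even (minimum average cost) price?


AC(Q) = 144/Q + 20 + 1Q
To minimize: dAC/dQ = -144/Q^2 + 1 = 0
Q^2 = 144/1 = 144
Q* = 12
Min AC = 144/12 + 20 + 1*12
Min AC = 12 + 20 + 12 = 44

44


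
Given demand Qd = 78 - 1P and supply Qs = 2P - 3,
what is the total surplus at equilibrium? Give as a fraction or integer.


Find equilibrium: 78 - 1P = 2P - 3
78 + 3 = 3P
P* = 81/3 = 27
Q* = 2*27 - 3 = 51
Inverse demand: P = 78 - Q/1, so P_max = 78
Inverse supply: P = 3/2 + Q/2, so P_min = 3/2
CS = (1/2) * 51 * (78 - 27) = 2601/2
PS = (1/2) * 51 * (27 - 3/2) = 2601/4
TS = CS + PS = 2601/2 + 2601/4 = 7803/4

7803/4


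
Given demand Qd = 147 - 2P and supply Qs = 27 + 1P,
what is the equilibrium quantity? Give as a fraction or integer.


First find equilibrium price:
147 - 2P = 27 + 1P
P* = 120/3 = 40
Then substitute into demand:
Q* = 147 - 2 * 40 = 67

67


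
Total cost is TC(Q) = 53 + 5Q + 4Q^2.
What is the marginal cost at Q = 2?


MC = dTC/dQ = 5 + 2*4*Q
At Q = 2:
MC = 5 + 8*2
MC = 5 + 16 = 21

21


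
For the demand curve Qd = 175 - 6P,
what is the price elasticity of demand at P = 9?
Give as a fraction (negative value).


dQ/dP = -6
At P = 9: Q = 175 - 6*9 = 121
E = (dQ/dP)(P/Q) = (-6)(9/121) = -54/121

-54/121


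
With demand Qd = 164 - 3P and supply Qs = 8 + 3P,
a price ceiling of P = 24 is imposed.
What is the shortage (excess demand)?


At P = 24:
Qd = 164 - 3*24 = 92
Qs = 8 + 3*24 = 80
Shortage = Qd - Qs = 92 - 80 = 12

12


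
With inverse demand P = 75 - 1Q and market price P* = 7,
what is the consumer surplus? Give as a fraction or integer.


Maximum willingness to pay (at Q=0): P_max = 75
Quantity demanded at P* = 7:
Q* = (75 - 7)/1 = 68
CS = (1/2) * Q* * (P_max - P*)
CS = (1/2) * 68 * (75 - 7)
CS = (1/2) * 68 * 68 = 2312

2312


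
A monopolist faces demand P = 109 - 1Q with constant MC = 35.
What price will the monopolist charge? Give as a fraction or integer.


MR = 109 - 2Q
Set MR = MC: 109 - 2Q = 35
Q* = 37
Substitute into demand:
P* = 109 - 1*37 = 72

72


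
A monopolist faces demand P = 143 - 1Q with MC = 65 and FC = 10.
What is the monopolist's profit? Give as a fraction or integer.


MR = MC: 143 - 2Q = 65
Q* = 39
P* = 143 - 1*39 = 104
Profit = (P* - MC)*Q* - FC
= (104 - 65)*39 - 10
= 39*39 - 10
= 1521 - 10 = 1511

1511


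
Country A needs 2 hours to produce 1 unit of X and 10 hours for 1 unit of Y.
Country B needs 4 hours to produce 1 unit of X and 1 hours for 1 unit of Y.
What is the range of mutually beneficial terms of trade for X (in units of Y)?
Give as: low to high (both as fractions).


Opportunity cost of X for Country A = hours_X / hours_Y = 2/10 = 1/5 units of Y
Opportunity cost of X for Country B = hours_X / hours_Y = 4/1 = 4 units of Y
Terms of trade must be between the two opportunity costs.
Range: 1/5 to 4

1/5 to 4


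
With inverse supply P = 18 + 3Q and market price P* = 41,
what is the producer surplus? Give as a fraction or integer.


Minimum supply price (at Q=0): P_min = 18
Quantity supplied at P* = 41:
Q* = (41 - 18)/3 = 23/3
PS = (1/2) * Q* * (P* - P_min)
PS = (1/2) * 23/3 * (41 - 18)
PS = (1/2) * 23/3 * 23 = 529/6

529/6


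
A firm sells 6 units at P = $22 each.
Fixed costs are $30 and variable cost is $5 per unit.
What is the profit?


Total Revenue = P * Q = 22 * 6 = $132
Total Cost = FC + VC*Q = 30 + 5*6 = $60
Profit = TR - TC = 132 - 60 = $72

$72


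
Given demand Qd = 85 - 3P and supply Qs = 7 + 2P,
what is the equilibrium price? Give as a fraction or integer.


At equilibrium, Qd = Qs.
85 - 3P = 7 + 2P
85 - 7 = 3P + 2P
78 = 5P
P* = 78/5 = 78/5

78/5


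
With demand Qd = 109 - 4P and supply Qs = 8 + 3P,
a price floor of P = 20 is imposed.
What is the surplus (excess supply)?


At P = 20:
Qd = 109 - 4*20 = 29
Qs = 8 + 3*20 = 68
Surplus = Qs - Qd = 68 - 29 = 39

39


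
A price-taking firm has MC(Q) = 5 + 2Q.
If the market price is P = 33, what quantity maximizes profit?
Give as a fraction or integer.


In perfect competition, profit is maximized where P = MC.
33 = 5 + 2Q
28 = 2Q
Q* = 28/2 = 14

14


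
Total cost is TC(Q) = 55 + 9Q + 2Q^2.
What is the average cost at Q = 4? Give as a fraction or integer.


TC(4) = 55 + 9*4 + 2*4^2
TC(4) = 55 + 36 + 32 = 123
AC = TC/Q = 123/4 = 123/4

123/4


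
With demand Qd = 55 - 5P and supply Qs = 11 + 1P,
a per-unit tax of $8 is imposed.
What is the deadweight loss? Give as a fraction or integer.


Pre-tax equilibrium quantity: Q* = 55/3
Post-tax equilibrium quantity: Q_tax = 35/3
Reduction in quantity: Q* - Q_tax = 20/3
DWL = (1/2) * tax * (Q* - Q_tax)
DWL = (1/2) * 8 * 20/3 = 80/3

80/3


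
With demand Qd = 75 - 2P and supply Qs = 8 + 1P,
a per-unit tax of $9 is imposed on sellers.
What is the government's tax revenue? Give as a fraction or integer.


With tax on sellers, new supply: Qs' = 8 + 1(P - 9)
= 1P - 1
New equilibrium quantity:
Q_new = 73/3
Tax revenue = tax * Q_new = 9 * 73/3 = 219

219


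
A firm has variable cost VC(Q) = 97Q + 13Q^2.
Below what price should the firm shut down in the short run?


AVC(Q) = VC(Q)/Q = 97 + 13Q
AVC is increasing in Q, so minimum AVC is at Q -> 0+.
Min AVC = 97
The firm should shut down if P < 97.

97


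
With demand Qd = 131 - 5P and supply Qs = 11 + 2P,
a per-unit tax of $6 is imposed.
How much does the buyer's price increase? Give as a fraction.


With a per-unit tax, the buyer's price increase depends on relative slopes.
Supply slope: d = 2, Demand slope: b = 5
Buyer's price increase = d * tax / (b + d)
= 2 * 6 / (5 + 2)
= 12 / 7 = 12/7

12/7


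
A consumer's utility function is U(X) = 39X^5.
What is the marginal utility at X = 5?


MU = dU/dX = 39*5*X^(5-1)
MU = 195*X^4
At X = 5:
MU = 195 * 5^4
MU = 195 * 625 = 121875

121875


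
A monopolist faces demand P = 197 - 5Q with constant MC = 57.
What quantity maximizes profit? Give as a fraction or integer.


TR = P*Q = (197 - 5Q)Q = 197Q - 5Q^2
MR = dTR/dQ = 197 - 10Q
Set MR = MC:
197 - 10Q = 57
140 = 10Q
Q* = 140/10 = 14

14


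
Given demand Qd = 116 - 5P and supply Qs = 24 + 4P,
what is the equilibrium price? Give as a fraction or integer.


At equilibrium, Qd = Qs.
116 - 5P = 24 + 4P
116 - 24 = 5P + 4P
92 = 9P
P* = 92/9 = 92/9

92/9


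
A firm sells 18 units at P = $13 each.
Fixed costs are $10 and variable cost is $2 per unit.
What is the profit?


Total Revenue = P * Q = 13 * 18 = $234
Total Cost = FC + VC*Q = 10 + 2*18 = $46
Profit = TR - TC = 234 - 46 = $188

$188


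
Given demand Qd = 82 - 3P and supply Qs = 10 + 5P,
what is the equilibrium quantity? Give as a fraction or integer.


First find equilibrium price:
82 - 3P = 10 + 5P
P* = 72/8 = 9
Then substitute into demand:
Q* = 82 - 3 * 9 = 55

55


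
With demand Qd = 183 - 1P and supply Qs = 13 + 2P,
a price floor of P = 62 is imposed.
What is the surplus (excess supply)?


At P = 62:
Qd = 183 - 1*62 = 121
Qs = 13 + 2*62 = 137
Surplus = Qs - Qd = 137 - 121 = 16

16


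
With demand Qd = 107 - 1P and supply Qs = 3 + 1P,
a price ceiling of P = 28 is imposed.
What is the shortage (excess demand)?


At P = 28:
Qd = 107 - 1*28 = 79
Qs = 3 + 1*28 = 31
Shortage = Qd - Qs = 79 - 31 = 48

48


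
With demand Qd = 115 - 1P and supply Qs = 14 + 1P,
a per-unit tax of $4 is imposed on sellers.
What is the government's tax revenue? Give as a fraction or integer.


With tax on sellers, new supply: Qs' = 14 + 1(P - 4)
= 10 + 1P
New equilibrium quantity:
Q_new = 125/2
Tax revenue = tax * Q_new = 4 * 125/2 = 250

250


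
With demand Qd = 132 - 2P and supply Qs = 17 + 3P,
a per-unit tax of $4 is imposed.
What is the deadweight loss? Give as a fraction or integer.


Pre-tax equilibrium quantity: Q* = 86
Post-tax equilibrium quantity: Q_tax = 406/5
Reduction in quantity: Q* - Q_tax = 24/5
DWL = (1/2) * tax * (Q* - Q_tax)
DWL = (1/2) * 4 * 24/5 = 48/5

48/5


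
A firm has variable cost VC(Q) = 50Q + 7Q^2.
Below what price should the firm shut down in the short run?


AVC(Q) = VC(Q)/Q = 50 + 7Q
AVC is increasing in Q, so minimum AVC is at Q -> 0+.
Min AVC = 50
The firm should shut down if P < 50.

50


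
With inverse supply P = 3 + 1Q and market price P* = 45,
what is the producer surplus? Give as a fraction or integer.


Minimum supply price (at Q=0): P_min = 3
Quantity supplied at P* = 45:
Q* = (45 - 3)/1 = 42
PS = (1/2) * Q* * (P* - P_min)
PS = (1/2) * 42 * (45 - 3)
PS = (1/2) * 42 * 42 = 882

882


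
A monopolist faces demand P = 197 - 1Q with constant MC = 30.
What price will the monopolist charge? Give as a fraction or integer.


MR = 197 - 2Q
Set MR = MC: 197 - 2Q = 30
Q* = 167/2
Substitute into demand:
P* = 197 - 1*167/2 = 227/2

227/2


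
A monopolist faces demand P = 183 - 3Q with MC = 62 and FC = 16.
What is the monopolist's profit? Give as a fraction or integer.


MR = MC: 183 - 6Q = 62
Q* = 121/6
P* = 183 - 3*121/6 = 245/2
Profit = (P* - MC)*Q* - FC
= (245/2 - 62)*121/6 - 16
= 121/2*121/6 - 16
= 14641/12 - 16 = 14449/12

14449/12


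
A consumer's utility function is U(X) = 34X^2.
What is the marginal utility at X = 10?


MU = dU/dX = 34*2*X^(2-1)
MU = 68*X^1
At X = 10:
MU = 68 * 10^1
MU = 68 * 10 = 680

680


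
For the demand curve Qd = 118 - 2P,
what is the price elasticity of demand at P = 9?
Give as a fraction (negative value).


dQ/dP = -2
At P = 9: Q = 118 - 2*9 = 100
E = (dQ/dP)(P/Q) = (-2)(9/100) = -9/50

-9/50


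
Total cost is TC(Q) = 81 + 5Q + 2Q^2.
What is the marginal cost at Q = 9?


MC = dTC/dQ = 5 + 2*2*Q
At Q = 9:
MC = 5 + 4*9
MC = 5 + 36 = 41

41


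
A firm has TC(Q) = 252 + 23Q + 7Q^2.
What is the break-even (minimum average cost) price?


AC(Q) = 252/Q + 23 + 7Q
To minimize: dAC/dQ = -252/Q^2 + 7 = 0
Q^2 = 252/7 = 36
Q* = 6
Min AC = 252/6 + 23 + 7*6
Min AC = 42 + 23 + 42 = 107

107


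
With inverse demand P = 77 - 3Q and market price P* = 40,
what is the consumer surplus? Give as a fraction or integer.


Maximum willingness to pay (at Q=0): P_max = 77
Quantity demanded at P* = 40:
Q* = (77 - 40)/3 = 37/3
CS = (1/2) * Q* * (P_max - P*)
CS = (1/2) * 37/3 * (77 - 40)
CS = (1/2) * 37/3 * 37 = 1369/6

1369/6


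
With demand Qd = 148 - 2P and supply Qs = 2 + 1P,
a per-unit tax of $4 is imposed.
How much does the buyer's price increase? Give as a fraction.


With a per-unit tax, the buyer's price increase depends on relative slopes.
Supply slope: d = 1, Demand slope: b = 2
Buyer's price increase = d * tax / (b + d)
= 1 * 4 / (2 + 1)
= 4 / 3 = 4/3

4/3


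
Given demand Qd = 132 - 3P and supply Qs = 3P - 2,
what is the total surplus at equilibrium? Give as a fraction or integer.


Find equilibrium: 132 - 3P = 3P - 2
132 + 2 = 6P
P* = 134/6 = 67/3
Q* = 3*67/3 - 2 = 65
Inverse demand: P = 44 - Q/3, so P_max = 44
Inverse supply: P = 2/3 + Q/3, so P_min = 2/3
CS = (1/2) * 65 * (44 - 67/3) = 4225/6
PS = (1/2) * 65 * (67/3 - 2/3) = 4225/6
TS = CS + PS = 4225/6 + 4225/6 = 4225/3

4225/3


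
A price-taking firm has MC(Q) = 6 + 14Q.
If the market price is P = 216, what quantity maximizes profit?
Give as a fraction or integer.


In perfect competition, profit is maximized where P = MC.
216 = 6 + 14Q
210 = 14Q
Q* = 210/14 = 15

15


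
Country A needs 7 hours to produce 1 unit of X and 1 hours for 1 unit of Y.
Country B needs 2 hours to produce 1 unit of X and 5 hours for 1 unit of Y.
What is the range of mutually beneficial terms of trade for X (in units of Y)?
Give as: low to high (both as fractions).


Opportunity cost of X for Country A = hours_X / hours_Y = 7/1 = 7 units of Y
Opportunity cost of X for Country B = hours_X / hours_Y = 2/5 = 2/5 units of Y
Terms of trade must be between the two opportunity costs.
Range: 2/5 to 7

2/5 to 7


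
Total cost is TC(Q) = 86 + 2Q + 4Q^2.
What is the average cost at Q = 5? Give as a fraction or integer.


TC(5) = 86 + 2*5 + 4*5^2
TC(5) = 86 + 10 + 100 = 196
AC = TC/Q = 196/5 = 196/5

196/5


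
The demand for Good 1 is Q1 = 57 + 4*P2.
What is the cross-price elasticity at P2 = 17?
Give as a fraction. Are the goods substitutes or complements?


dQ1/dP2 = 4
At P2 = 17: Q1 = 57 + 4*17 = 125
Exy = (dQ1/dP2)(P2/Q1) = 4 * 17 / 125 = 68/125
Since Exy > 0, the goods are substitutes.

68/125 (substitutes)


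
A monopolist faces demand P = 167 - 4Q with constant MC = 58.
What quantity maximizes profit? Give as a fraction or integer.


TR = P*Q = (167 - 4Q)Q = 167Q - 4Q^2
MR = dTR/dQ = 167 - 8Q
Set MR = MC:
167 - 8Q = 58
109 = 8Q
Q* = 109/8 = 109/8

109/8


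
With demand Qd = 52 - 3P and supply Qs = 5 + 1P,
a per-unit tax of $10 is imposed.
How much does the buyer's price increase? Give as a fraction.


With a per-unit tax, the buyer's price increase depends on relative slopes.
Supply slope: d = 1, Demand slope: b = 3
Buyer's price increase = d * tax / (b + d)
= 1 * 10 / (3 + 1)
= 10 / 4 = 5/2

5/2


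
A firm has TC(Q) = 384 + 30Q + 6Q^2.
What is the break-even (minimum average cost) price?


AC(Q) = 384/Q + 30 + 6Q
To minimize: dAC/dQ = -384/Q^2 + 6 = 0
Q^2 = 384/6 = 64
Q* = 8
Min AC = 384/8 + 30 + 6*8
Min AC = 48 + 30 + 48 = 126

126


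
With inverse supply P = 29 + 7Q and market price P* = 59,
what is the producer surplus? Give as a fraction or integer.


Minimum supply price (at Q=0): P_min = 29
Quantity supplied at P* = 59:
Q* = (59 - 29)/7 = 30/7
PS = (1/2) * Q* * (P* - P_min)
PS = (1/2) * 30/7 * (59 - 29)
PS = (1/2) * 30/7 * 30 = 450/7

450/7


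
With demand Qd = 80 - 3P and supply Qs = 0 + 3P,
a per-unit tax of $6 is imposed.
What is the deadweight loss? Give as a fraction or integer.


Pre-tax equilibrium quantity: Q* = 40
Post-tax equilibrium quantity: Q_tax = 31
Reduction in quantity: Q* - Q_tax = 9
DWL = (1/2) * tax * (Q* - Q_tax)
DWL = (1/2) * 6 * 9 = 27

27


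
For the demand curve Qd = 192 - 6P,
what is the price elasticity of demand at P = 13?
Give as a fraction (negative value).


dQ/dP = -6
At P = 13: Q = 192 - 6*13 = 114
E = (dQ/dP)(P/Q) = (-6)(13/114) = -13/19

-13/19


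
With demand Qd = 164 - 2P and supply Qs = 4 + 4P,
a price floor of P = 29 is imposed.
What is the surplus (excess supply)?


At P = 29:
Qd = 164 - 2*29 = 106
Qs = 4 + 4*29 = 120
Surplus = Qs - Qd = 120 - 106 = 14

14


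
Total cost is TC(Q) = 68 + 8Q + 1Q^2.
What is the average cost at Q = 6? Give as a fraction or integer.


TC(6) = 68 + 8*6 + 1*6^2
TC(6) = 68 + 48 + 36 = 152
AC = TC/Q = 152/6 = 76/3

76/3


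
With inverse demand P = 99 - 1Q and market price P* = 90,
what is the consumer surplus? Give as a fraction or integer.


Maximum willingness to pay (at Q=0): P_max = 99
Quantity demanded at P* = 90:
Q* = (99 - 90)/1 = 9
CS = (1/2) * Q* * (P_max - P*)
CS = (1/2) * 9 * (99 - 90)
CS = (1/2) * 9 * 9 = 81/2

81/2


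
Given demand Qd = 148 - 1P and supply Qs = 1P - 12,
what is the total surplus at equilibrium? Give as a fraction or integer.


Find equilibrium: 148 - 1P = 1P - 12
148 + 12 = 2P
P* = 160/2 = 80
Q* = 1*80 - 12 = 68
Inverse demand: P = 148 - Q/1, so P_max = 148
Inverse supply: P = 12 + Q/1, so P_min = 12
CS = (1/2) * 68 * (148 - 80) = 2312
PS = (1/2) * 68 * (80 - 12) = 2312
TS = CS + PS = 2312 + 2312 = 4624

4624


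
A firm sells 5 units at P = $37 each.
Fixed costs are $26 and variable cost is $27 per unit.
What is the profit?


Total Revenue = P * Q = 37 * 5 = $185
Total Cost = FC + VC*Q = 26 + 27*5 = $161
Profit = TR - TC = 185 - 161 = $24

$24


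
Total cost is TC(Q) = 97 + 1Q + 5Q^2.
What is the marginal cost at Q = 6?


MC = dTC/dQ = 1 + 2*5*Q
At Q = 6:
MC = 1 + 10*6
MC = 1 + 60 = 61

61


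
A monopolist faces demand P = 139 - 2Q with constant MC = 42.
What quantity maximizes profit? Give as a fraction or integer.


TR = P*Q = (139 - 2Q)Q = 139Q - 2Q^2
MR = dTR/dQ = 139 - 4Q
Set MR = MC:
139 - 4Q = 42
97 = 4Q
Q* = 97/4 = 97/4

97/4


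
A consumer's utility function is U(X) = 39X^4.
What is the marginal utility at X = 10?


MU = dU/dX = 39*4*X^(4-1)
MU = 156*X^3
At X = 10:
MU = 156 * 10^3
MU = 156 * 1000 = 156000

156000


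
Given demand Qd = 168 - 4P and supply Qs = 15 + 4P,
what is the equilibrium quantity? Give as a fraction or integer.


First find equilibrium price:
168 - 4P = 15 + 4P
P* = 153/8 = 153/8
Then substitute into demand:
Q* = 168 - 4 * 153/8 = 183/2

183/2


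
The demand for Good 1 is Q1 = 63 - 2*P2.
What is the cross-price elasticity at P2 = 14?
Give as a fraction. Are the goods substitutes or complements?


dQ1/dP2 = -2
At P2 = 14: Q1 = 63 - 2*14 = 35
Exy = (dQ1/dP2)(P2/Q1) = -2 * 14 / 35 = -4/5
Since Exy < 0, the goods are complements.

-4/5 (complements)


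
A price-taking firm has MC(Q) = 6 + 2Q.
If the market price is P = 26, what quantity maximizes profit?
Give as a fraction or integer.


In perfect competition, profit is maximized where P = MC.
26 = 6 + 2Q
20 = 2Q
Q* = 20/2 = 10

10


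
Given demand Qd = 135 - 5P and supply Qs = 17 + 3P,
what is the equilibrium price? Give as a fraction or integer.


At equilibrium, Qd = Qs.
135 - 5P = 17 + 3P
135 - 17 = 5P + 3P
118 = 8P
P* = 118/8 = 59/4

59/4


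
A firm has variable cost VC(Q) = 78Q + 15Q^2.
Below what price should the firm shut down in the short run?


AVC(Q) = VC(Q)/Q = 78 + 15Q
AVC is increasing in Q, so minimum AVC is at Q -> 0+.
Min AVC = 78
The firm should shut down if P < 78.

78


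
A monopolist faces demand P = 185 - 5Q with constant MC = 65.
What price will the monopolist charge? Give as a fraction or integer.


MR = 185 - 10Q
Set MR = MC: 185 - 10Q = 65
Q* = 12
Substitute into demand:
P* = 185 - 5*12 = 125

125


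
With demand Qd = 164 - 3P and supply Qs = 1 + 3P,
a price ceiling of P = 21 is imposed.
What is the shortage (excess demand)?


At P = 21:
Qd = 164 - 3*21 = 101
Qs = 1 + 3*21 = 64
Shortage = Qd - Qs = 101 - 64 = 37

37


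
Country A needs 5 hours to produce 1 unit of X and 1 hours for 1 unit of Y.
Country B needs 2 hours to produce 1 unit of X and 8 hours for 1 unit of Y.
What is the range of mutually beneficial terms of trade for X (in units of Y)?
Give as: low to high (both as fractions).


Opportunity cost of X for Country A = hours_X / hours_Y = 5/1 = 5 units of Y
Opportunity cost of X for Country B = hours_X / hours_Y = 2/8 = 1/4 units of Y
Terms of trade must be between the two opportunity costs.
Range: 1/4 to 5

1/4 to 5


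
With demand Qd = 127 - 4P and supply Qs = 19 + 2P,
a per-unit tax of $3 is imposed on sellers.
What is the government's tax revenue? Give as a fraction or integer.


With tax on sellers, new supply: Qs' = 19 + 2(P - 3)
= 13 + 2P
New equilibrium quantity:
Q_new = 51
Tax revenue = tax * Q_new = 3 * 51 = 153

153


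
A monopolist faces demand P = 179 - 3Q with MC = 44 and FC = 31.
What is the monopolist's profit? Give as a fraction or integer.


MR = MC: 179 - 6Q = 44
Q* = 45/2
P* = 179 - 3*45/2 = 223/2
Profit = (P* - MC)*Q* - FC
= (223/2 - 44)*45/2 - 31
= 135/2*45/2 - 31
= 6075/4 - 31 = 5951/4

5951/4


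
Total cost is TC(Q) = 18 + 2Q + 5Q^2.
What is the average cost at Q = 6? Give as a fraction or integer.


TC(6) = 18 + 2*6 + 5*6^2
TC(6) = 18 + 12 + 180 = 210
AC = TC/Q = 210/6 = 35

35


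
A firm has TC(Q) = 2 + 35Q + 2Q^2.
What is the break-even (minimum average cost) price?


AC(Q) = 2/Q + 35 + 2Q
To minimize: dAC/dQ = -2/Q^2 + 2 = 0
Q^2 = 2/2 = 1
Q* = 1
Min AC = 2/1 + 35 + 2*1
Min AC = 2 + 35 + 2 = 39

39


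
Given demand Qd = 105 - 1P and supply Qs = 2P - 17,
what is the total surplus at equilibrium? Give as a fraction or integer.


Find equilibrium: 105 - 1P = 2P - 17
105 + 17 = 3P
P* = 122/3 = 122/3
Q* = 2*122/3 - 17 = 193/3
Inverse demand: P = 105 - Q/1, so P_max = 105
Inverse supply: P = 17/2 + Q/2, so P_min = 17/2
CS = (1/2) * 193/3 * (105 - 122/3) = 37249/18
PS = (1/2) * 193/3 * (122/3 - 17/2) = 37249/36
TS = CS + PS = 37249/18 + 37249/36 = 37249/12

37249/12


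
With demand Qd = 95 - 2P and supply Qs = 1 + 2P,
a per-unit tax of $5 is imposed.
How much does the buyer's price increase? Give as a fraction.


With a per-unit tax, the buyer's price increase depends on relative slopes.
Supply slope: d = 2, Demand slope: b = 2
Buyer's price increase = d * tax / (b + d)
= 2 * 5 / (2 + 2)
= 10 / 4 = 5/2

5/2


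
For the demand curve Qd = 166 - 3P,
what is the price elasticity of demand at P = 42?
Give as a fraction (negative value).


dQ/dP = -3
At P = 42: Q = 166 - 3*42 = 40
E = (dQ/dP)(P/Q) = (-3)(42/40) = -63/20

-63/20


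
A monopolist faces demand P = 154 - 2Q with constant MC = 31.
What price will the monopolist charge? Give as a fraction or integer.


MR = 154 - 4Q
Set MR = MC: 154 - 4Q = 31
Q* = 123/4
Substitute into demand:
P* = 154 - 2*123/4 = 185/2

185/2


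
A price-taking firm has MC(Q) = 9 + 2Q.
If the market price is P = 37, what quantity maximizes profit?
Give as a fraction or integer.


In perfect competition, profit is maximized where P = MC.
37 = 9 + 2Q
28 = 2Q
Q* = 28/2 = 14

14


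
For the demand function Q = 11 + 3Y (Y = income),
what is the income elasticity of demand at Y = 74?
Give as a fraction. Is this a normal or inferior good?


dQ/dY = 3
At Y = 74: Q = 11 + 3*74 = 233
Ey = (dQ/dY)(Y/Q) = 3 * 74 / 233 = 222/233
Since Ey > 0, this is a normal good.

222/233 (normal good)


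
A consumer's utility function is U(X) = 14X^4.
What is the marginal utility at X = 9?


MU = dU/dX = 14*4*X^(4-1)
MU = 56*X^3
At X = 9:
MU = 56 * 9^3
MU = 56 * 729 = 40824

40824


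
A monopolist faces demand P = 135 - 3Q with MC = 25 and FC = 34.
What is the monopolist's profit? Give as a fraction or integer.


MR = MC: 135 - 6Q = 25
Q* = 55/3
P* = 135 - 3*55/3 = 80
Profit = (P* - MC)*Q* - FC
= (80 - 25)*55/3 - 34
= 55*55/3 - 34
= 3025/3 - 34 = 2923/3

2923/3


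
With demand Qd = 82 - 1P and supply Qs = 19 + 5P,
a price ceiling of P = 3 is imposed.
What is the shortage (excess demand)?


At P = 3:
Qd = 82 - 1*3 = 79
Qs = 19 + 5*3 = 34
Shortage = Qd - Qs = 79 - 34 = 45

45


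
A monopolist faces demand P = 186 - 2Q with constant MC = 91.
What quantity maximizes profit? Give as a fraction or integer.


TR = P*Q = (186 - 2Q)Q = 186Q - 2Q^2
MR = dTR/dQ = 186 - 4Q
Set MR = MC:
186 - 4Q = 91
95 = 4Q
Q* = 95/4 = 95/4

95/4


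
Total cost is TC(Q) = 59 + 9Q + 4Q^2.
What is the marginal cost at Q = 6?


MC = dTC/dQ = 9 + 2*4*Q
At Q = 6:
MC = 9 + 8*6
MC = 9 + 48 = 57

57


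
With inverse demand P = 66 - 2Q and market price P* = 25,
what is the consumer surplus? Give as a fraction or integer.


Maximum willingness to pay (at Q=0): P_max = 66
Quantity demanded at P* = 25:
Q* = (66 - 25)/2 = 41/2
CS = (1/2) * Q* * (P_max - P*)
CS = (1/2) * 41/2 * (66 - 25)
CS = (1/2) * 41/2 * 41 = 1681/4

1681/4


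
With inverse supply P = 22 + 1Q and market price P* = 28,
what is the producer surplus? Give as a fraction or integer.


Minimum supply price (at Q=0): P_min = 22
Quantity supplied at P* = 28:
Q* = (28 - 22)/1 = 6
PS = (1/2) * Q* * (P* - P_min)
PS = (1/2) * 6 * (28 - 22)
PS = (1/2) * 6 * 6 = 18

18


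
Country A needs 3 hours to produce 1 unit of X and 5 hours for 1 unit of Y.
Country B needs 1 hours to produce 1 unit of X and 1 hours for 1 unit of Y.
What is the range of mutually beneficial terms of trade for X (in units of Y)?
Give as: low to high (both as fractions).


Opportunity cost of X for Country A = hours_X / hours_Y = 3/5 = 3/5 units of Y
Opportunity cost of X for Country B = hours_X / hours_Y = 1/1 = 1 units of Y
Terms of trade must be between the two opportunity costs.
Range: 3/5 to 1

3/5 to 1


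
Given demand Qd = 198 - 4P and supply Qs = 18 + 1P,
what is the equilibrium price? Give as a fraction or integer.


At equilibrium, Qd = Qs.
198 - 4P = 18 + 1P
198 - 18 = 4P + 1P
180 = 5P
P* = 180/5 = 36

36


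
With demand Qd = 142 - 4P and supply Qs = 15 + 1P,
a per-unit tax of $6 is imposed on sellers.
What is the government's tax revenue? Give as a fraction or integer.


With tax on sellers, new supply: Qs' = 15 + 1(P - 6)
= 9 + 1P
New equilibrium quantity:
Q_new = 178/5
Tax revenue = tax * Q_new = 6 * 178/5 = 1068/5

1068/5


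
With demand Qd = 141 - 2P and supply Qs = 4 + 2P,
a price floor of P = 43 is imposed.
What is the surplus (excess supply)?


At P = 43:
Qd = 141 - 2*43 = 55
Qs = 4 + 2*43 = 90
Surplus = Qs - Qd = 90 - 55 = 35

35


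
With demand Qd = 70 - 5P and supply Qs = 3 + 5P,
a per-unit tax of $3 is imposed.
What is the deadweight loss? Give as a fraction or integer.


Pre-tax equilibrium quantity: Q* = 73/2
Post-tax equilibrium quantity: Q_tax = 29
Reduction in quantity: Q* - Q_tax = 15/2
DWL = (1/2) * tax * (Q* - Q_tax)
DWL = (1/2) * 3 * 15/2 = 45/4

45/4


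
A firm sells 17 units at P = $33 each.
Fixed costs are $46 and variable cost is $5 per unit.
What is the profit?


Total Revenue = P * Q = 33 * 17 = $561
Total Cost = FC + VC*Q = 46 + 5*17 = $131
Profit = TR - TC = 561 - 131 = $430

$430


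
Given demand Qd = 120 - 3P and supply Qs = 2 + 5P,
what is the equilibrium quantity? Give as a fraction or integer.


First find equilibrium price:
120 - 3P = 2 + 5P
P* = 118/8 = 59/4
Then substitute into demand:
Q* = 120 - 3 * 59/4 = 303/4

303/4


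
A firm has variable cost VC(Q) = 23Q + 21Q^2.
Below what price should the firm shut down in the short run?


AVC(Q) = VC(Q)/Q = 23 + 21Q
AVC is increasing in Q, so minimum AVC is at Q -> 0+.
Min AVC = 23
The firm should shut down if P < 23.

23


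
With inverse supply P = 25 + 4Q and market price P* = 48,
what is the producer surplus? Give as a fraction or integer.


Minimum supply price (at Q=0): P_min = 25
Quantity supplied at P* = 48:
Q* = (48 - 25)/4 = 23/4
PS = (1/2) * Q* * (P* - P_min)
PS = (1/2) * 23/4 * (48 - 25)
PS = (1/2) * 23/4 * 23 = 529/8

529/8


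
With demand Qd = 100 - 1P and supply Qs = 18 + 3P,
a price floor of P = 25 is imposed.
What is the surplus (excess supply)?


At P = 25:
Qd = 100 - 1*25 = 75
Qs = 18 + 3*25 = 93
Surplus = Qs - Qd = 93 - 75 = 18

18


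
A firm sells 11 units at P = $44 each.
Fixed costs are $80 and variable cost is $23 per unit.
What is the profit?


Total Revenue = P * Q = 44 * 11 = $484
Total Cost = FC + VC*Q = 80 + 23*11 = $333
Profit = TR - TC = 484 - 333 = $151

$151


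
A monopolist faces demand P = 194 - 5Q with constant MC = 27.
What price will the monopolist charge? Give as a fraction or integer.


MR = 194 - 10Q
Set MR = MC: 194 - 10Q = 27
Q* = 167/10
Substitute into demand:
P* = 194 - 5*167/10 = 221/2

221/2


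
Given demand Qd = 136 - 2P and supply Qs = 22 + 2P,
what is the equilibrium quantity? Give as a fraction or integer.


First find equilibrium price:
136 - 2P = 22 + 2P
P* = 114/4 = 57/2
Then substitute into demand:
Q* = 136 - 2 * 57/2 = 79

79


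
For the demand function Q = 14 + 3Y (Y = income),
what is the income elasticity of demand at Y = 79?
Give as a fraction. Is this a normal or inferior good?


dQ/dY = 3
At Y = 79: Q = 14 + 3*79 = 251
Ey = (dQ/dY)(Y/Q) = 3 * 79 / 251 = 237/251
Since Ey > 0, this is a normal good.

237/251 (normal good)


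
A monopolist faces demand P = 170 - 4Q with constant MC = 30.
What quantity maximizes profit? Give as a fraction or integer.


TR = P*Q = (170 - 4Q)Q = 170Q - 4Q^2
MR = dTR/dQ = 170 - 8Q
Set MR = MC:
170 - 8Q = 30
140 = 8Q
Q* = 140/8 = 35/2

35/2


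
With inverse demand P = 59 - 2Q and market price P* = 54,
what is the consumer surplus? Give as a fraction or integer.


Maximum willingness to pay (at Q=0): P_max = 59
Quantity demanded at P* = 54:
Q* = (59 - 54)/2 = 5/2
CS = (1/2) * Q* * (P_max - P*)
CS = (1/2) * 5/2 * (59 - 54)
CS = (1/2) * 5/2 * 5 = 25/4

25/4


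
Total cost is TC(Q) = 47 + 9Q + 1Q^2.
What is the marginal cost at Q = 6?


MC = dTC/dQ = 9 + 2*1*Q
At Q = 6:
MC = 9 + 2*6
MC = 9 + 12 = 21

21


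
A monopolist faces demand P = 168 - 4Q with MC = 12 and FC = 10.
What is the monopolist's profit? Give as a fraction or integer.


MR = MC: 168 - 8Q = 12
Q* = 39/2
P* = 168 - 4*39/2 = 90
Profit = (P* - MC)*Q* - FC
= (90 - 12)*39/2 - 10
= 78*39/2 - 10
= 1521 - 10 = 1511

1511


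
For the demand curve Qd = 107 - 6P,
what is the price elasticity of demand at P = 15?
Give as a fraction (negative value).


dQ/dP = -6
At P = 15: Q = 107 - 6*15 = 17
E = (dQ/dP)(P/Q) = (-6)(15/17) = -90/17

-90/17


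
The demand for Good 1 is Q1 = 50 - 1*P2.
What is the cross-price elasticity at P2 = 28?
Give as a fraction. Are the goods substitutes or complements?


dQ1/dP2 = -1
At P2 = 28: Q1 = 50 - 1*28 = 22
Exy = (dQ1/dP2)(P2/Q1) = -1 * 28 / 22 = -14/11
Since Exy < 0, the goods are complements.

-14/11 (complements)


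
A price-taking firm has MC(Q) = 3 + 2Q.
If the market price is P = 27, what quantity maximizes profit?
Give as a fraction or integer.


In perfect competition, profit is maximized where P = MC.
27 = 3 + 2Q
24 = 2Q
Q* = 24/2 = 12

12


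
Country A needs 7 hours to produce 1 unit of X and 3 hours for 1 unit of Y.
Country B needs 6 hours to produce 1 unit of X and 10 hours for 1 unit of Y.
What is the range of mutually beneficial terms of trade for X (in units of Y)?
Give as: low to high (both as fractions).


Opportunity cost of X for Country A = hours_X / hours_Y = 7/3 = 7/3 units of Y
Opportunity cost of X for Country B = hours_X / hours_Y = 6/10 = 3/5 units of Y
Terms of trade must be between the two opportunity costs.
Range: 3/5 to 7/3

3/5 to 7/3


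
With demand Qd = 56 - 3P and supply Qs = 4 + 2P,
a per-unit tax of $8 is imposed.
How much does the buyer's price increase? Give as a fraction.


With a per-unit tax, the buyer's price increase depends on relative slopes.
Supply slope: d = 2, Demand slope: b = 3
Buyer's price increase = d * tax / (b + d)
= 2 * 8 / (3 + 2)
= 16 / 5 = 16/5

16/5


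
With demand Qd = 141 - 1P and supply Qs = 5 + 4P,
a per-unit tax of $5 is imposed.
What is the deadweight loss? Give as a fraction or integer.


Pre-tax equilibrium quantity: Q* = 569/5
Post-tax equilibrium quantity: Q_tax = 549/5
Reduction in quantity: Q* - Q_tax = 4
DWL = (1/2) * tax * (Q* - Q_tax)
DWL = (1/2) * 5 * 4 = 10

10


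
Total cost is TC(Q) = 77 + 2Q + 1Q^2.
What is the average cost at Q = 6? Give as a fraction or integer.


TC(6) = 77 + 2*6 + 1*6^2
TC(6) = 77 + 12 + 36 = 125
AC = TC/Q = 125/6 = 125/6

125/6


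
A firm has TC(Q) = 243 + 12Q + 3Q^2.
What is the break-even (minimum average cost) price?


AC(Q) = 243/Q + 12 + 3Q
To minimize: dAC/dQ = -243/Q^2 + 3 = 0
Q^2 = 243/3 = 81
Q* = 9
Min AC = 243/9 + 12 + 3*9
Min AC = 27 + 12 + 27 = 66

66


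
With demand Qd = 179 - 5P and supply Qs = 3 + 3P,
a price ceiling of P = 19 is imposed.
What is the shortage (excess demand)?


At P = 19:
Qd = 179 - 5*19 = 84
Qs = 3 + 3*19 = 60
Shortage = Qd - Qs = 84 - 60 = 24

24


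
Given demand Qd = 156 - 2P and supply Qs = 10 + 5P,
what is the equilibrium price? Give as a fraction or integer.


At equilibrium, Qd = Qs.
156 - 2P = 10 + 5P
156 - 10 = 2P + 5P
146 = 7P
P* = 146/7 = 146/7

146/7


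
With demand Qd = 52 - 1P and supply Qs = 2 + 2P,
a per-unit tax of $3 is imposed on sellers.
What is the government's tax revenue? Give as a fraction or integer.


With tax on sellers, new supply: Qs' = 2 + 2(P - 3)
= 2P - 4
New equilibrium quantity:
Q_new = 100/3
Tax revenue = tax * Q_new = 3 * 100/3 = 100

100


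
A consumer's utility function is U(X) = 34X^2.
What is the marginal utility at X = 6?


MU = dU/dX = 34*2*X^(2-1)
MU = 68*X^1
At X = 6:
MU = 68 * 6^1
MU = 68 * 6 = 408

408


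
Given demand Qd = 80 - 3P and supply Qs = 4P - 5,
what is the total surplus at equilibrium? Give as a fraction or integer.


Find equilibrium: 80 - 3P = 4P - 5
80 + 5 = 7P
P* = 85/7 = 85/7
Q* = 4*85/7 - 5 = 305/7
Inverse demand: P = 80/3 - Q/3, so P_max = 80/3
Inverse supply: P = 5/4 + Q/4, so P_min = 5/4
CS = (1/2) * 305/7 * (80/3 - 85/7) = 93025/294
PS = (1/2) * 305/7 * (85/7 - 5/4) = 93025/392
TS = CS + PS = 93025/294 + 93025/392 = 93025/168

93025/168


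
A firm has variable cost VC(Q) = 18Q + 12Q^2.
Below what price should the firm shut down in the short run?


AVC(Q) = VC(Q)/Q = 18 + 12Q
AVC is increasing in Q, so minimum AVC is at Q -> 0+.
Min AVC = 18
The firm should shut down if P < 18.

18


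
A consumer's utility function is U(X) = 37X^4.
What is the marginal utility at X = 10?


MU = dU/dX = 37*4*X^(4-1)
MU = 148*X^3
At X = 10:
MU = 148 * 10^3
MU = 148 * 1000 = 148000

148000


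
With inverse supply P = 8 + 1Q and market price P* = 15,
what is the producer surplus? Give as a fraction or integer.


Minimum supply price (at Q=0): P_min = 8
Quantity supplied at P* = 15:
Q* = (15 - 8)/1 = 7
PS = (1/2) * Q* * (P* - P_min)
PS = (1/2) * 7 * (15 - 8)
PS = (1/2) * 7 * 7 = 49/2

49/2


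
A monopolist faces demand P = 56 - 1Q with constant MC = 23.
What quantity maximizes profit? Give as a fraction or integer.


TR = P*Q = (56 - 1Q)Q = 56Q - 1Q^2
MR = dTR/dQ = 56 - 2Q
Set MR = MC:
56 - 2Q = 23
33 = 2Q
Q* = 33/2 = 33/2

33/2


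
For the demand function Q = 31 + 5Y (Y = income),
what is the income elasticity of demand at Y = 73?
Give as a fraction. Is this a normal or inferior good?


dQ/dY = 5
At Y = 73: Q = 31 + 5*73 = 396
Ey = (dQ/dY)(Y/Q) = 5 * 73 / 396 = 365/396
Since Ey > 0, this is a normal good.

365/396 (normal good)


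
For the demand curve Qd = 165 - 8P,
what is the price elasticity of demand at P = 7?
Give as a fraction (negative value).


dQ/dP = -8
At P = 7: Q = 165 - 8*7 = 109
E = (dQ/dP)(P/Q) = (-8)(7/109) = -56/109

-56/109


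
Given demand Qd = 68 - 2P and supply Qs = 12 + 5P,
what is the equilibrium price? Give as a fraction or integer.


At equilibrium, Qd = Qs.
68 - 2P = 12 + 5P
68 - 12 = 2P + 5P
56 = 7P
P* = 56/7 = 8

8


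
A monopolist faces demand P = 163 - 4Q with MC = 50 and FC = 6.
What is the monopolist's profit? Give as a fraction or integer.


MR = MC: 163 - 8Q = 50
Q* = 113/8
P* = 163 - 4*113/8 = 213/2
Profit = (P* - MC)*Q* - FC
= (213/2 - 50)*113/8 - 6
= 113/2*113/8 - 6
= 12769/16 - 6 = 12673/16

12673/16


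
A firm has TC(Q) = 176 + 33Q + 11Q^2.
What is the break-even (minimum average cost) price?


AC(Q) = 176/Q + 33 + 11Q
To minimize: dAC/dQ = -176/Q^2 + 11 = 0
Q^2 = 176/11 = 16
Q* = 4
Min AC = 176/4 + 33 + 11*4
Min AC = 44 + 33 + 44 = 121

121


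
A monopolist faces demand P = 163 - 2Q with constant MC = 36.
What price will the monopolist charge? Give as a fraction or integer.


MR = 163 - 4Q
Set MR = MC: 163 - 4Q = 36
Q* = 127/4
Substitute into demand:
P* = 163 - 2*127/4 = 199/2

199/2


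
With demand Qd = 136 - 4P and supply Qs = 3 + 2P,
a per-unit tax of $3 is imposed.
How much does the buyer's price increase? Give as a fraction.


With a per-unit tax, the buyer's price increase depends on relative slopes.
Supply slope: d = 2, Demand slope: b = 4
Buyer's price increase = d * tax / (b + d)
= 2 * 3 / (4 + 2)
= 6 / 6 = 1

1


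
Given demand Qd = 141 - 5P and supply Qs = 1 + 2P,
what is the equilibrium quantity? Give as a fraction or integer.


First find equilibrium price:
141 - 5P = 1 + 2P
P* = 140/7 = 20
Then substitute into demand:
Q* = 141 - 5 * 20 = 41

41


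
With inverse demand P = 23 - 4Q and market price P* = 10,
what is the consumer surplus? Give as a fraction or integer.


Maximum willingness to pay (at Q=0): P_max = 23
Quantity demanded at P* = 10:
Q* = (23 - 10)/4 = 13/4
CS = (1/2) * Q* * (P_max - P*)
CS = (1/2) * 13/4 * (23 - 10)
CS = (1/2) * 13/4 * 13 = 169/8

169/8


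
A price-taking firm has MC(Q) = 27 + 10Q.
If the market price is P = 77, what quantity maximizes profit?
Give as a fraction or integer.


In perfect competition, profit is maximized where P = MC.
77 = 27 + 10Q
50 = 10Q
Q* = 50/10 = 5

5


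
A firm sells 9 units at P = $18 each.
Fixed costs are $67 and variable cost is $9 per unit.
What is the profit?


Total Revenue = P * Q = 18 * 9 = $162
Total Cost = FC + VC*Q = 67 + 9*9 = $148
Profit = TR - TC = 162 - 148 = $14

$14


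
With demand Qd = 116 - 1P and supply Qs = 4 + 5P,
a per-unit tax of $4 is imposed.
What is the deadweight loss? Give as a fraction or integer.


Pre-tax equilibrium quantity: Q* = 292/3
Post-tax equilibrium quantity: Q_tax = 94
Reduction in quantity: Q* - Q_tax = 10/3
DWL = (1/2) * tax * (Q* - Q_tax)
DWL = (1/2) * 4 * 10/3 = 20/3

20/3


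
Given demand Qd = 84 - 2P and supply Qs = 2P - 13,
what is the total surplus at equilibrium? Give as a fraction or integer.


Find equilibrium: 84 - 2P = 2P - 13
84 + 13 = 4P
P* = 97/4 = 97/4
Q* = 2*97/4 - 13 = 71/2
Inverse demand: P = 42 - Q/2, so P_max = 42
Inverse supply: P = 13/2 + Q/2, so P_min = 13/2
CS = (1/2) * 71/2 * (42 - 97/4) = 5041/16
PS = (1/2) * 71/2 * (97/4 - 13/2) = 5041/16
TS = CS + PS = 5041/16 + 5041/16 = 5041/8

5041/8


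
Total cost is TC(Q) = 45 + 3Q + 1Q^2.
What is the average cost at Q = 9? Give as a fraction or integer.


TC(9) = 45 + 3*9 + 1*9^2
TC(9) = 45 + 27 + 81 = 153
AC = TC/Q = 153/9 = 17

17


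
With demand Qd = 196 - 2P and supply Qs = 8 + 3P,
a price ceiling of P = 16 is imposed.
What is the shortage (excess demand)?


At P = 16:
Qd = 196 - 2*16 = 164
Qs = 8 + 3*16 = 56
Shortage = Qd - Qs = 164 - 56 = 108

108


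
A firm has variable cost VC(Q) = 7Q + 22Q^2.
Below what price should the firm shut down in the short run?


AVC(Q) = VC(Q)/Q = 7 + 22Q
AVC is increasing in Q, so minimum AVC is at Q -> 0+.
Min AVC = 7
The firm should shut down if P < 7.

7


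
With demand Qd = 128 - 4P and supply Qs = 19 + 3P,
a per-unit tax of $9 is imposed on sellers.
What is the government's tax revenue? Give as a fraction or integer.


With tax on sellers, new supply: Qs' = 19 + 3(P - 9)
= 3P - 8
New equilibrium quantity:
Q_new = 352/7
Tax revenue = tax * Q_new = 9 * 352/7 = 3168/7

3168/7


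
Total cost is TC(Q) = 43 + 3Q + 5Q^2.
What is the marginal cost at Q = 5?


MC = dTC/dQ = 3 + 2*5*Q
At Q = 5:
MC = 3 + 10*5
MC = 3 + 50 = 53

53


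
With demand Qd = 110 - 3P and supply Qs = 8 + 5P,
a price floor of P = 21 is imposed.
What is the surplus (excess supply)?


At P = 21:
Qd = 110 - 3*21 = 47
Qs = 8 + 5*21 = 113
Surplus = Qs - Qd = 113 - 47 = 66

66


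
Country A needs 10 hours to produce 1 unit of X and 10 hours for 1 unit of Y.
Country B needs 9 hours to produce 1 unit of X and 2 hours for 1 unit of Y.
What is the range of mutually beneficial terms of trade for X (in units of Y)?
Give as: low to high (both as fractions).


Opportunity cost of X for Country A = hours_X / hours_Y = 10/10 = 1 units of Y
Opportunity cost of X for Country B = hours_X / hours_Y = 9/2 = 9/2 units of Y
Terms of trade must be between the two opportunity costs.
Range: 1 to 9/2

1 to 9/2
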